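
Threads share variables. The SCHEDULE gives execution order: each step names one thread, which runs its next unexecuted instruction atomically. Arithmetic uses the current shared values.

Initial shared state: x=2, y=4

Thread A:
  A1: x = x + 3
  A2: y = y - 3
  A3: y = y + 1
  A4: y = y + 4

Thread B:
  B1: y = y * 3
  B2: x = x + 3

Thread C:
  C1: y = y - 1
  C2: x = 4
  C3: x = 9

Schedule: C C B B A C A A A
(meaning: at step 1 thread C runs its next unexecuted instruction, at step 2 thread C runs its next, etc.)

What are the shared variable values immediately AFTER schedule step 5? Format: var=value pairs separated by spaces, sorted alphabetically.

Step 1: thread C executes C1 (y = y - 1). Shared: x=2 y=3. PCs: A@0 B@0 C@1
Step 2: thread C executes C2 (x = 4). Shared: x=4 y=3. PCs: A@0 B@0 C@2
Step 3: thread B executes B1 (y = y * 3). Shared: x=4 y=9. PCs: A@0 B@1 C@2
Step 4: thread B executes B2 (x = x + 3). Shared: x=7 y=9. PCs: A@0 B@2 C@2
Step 5: thread A executes A1 (x = x + 3). Shared: x=10 y=9. PCs: A@1 B@2 C@2

Answer: x=10 y=9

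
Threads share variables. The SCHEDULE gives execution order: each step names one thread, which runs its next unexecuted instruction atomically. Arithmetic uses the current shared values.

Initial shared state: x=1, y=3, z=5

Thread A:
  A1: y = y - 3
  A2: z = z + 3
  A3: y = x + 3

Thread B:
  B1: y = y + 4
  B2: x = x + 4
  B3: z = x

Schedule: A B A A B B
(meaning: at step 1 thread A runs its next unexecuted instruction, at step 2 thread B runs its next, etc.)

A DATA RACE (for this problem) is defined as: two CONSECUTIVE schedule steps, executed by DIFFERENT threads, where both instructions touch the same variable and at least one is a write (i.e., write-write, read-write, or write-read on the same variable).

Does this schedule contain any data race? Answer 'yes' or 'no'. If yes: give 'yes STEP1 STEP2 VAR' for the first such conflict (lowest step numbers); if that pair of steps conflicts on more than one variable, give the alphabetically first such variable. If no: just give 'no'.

Steps 1,2: A(y = y - 3) vs B(y = y + 4). RACE on y (W-W).
Steps 2,3: B(r=y,w=y) vs A(r=z,w=z). No conflict.
Steps 3,4: same thread (A). No race.
Steps 4,5: A(y = x + 3) vs B(x = x + 4). RACE on x (R-W).
Steps 5,6: same thread (B). No race.
First conflict at steps 1,2.

Answer: yes 1 2 y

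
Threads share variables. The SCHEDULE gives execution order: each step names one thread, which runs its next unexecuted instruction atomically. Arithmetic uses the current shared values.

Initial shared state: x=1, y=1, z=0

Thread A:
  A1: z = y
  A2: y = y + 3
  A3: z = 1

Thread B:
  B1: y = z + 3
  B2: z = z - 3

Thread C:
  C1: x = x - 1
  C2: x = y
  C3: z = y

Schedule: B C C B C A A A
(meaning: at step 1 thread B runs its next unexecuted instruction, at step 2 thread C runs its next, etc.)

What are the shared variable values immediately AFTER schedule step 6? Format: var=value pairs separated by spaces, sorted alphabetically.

Answer: x=3 y=3 z=3

Derivation:
Step 1: thread B executes B1 (y = z + 3). Shared: x=1 y=3 z=0. PCs: A@0 B@1 C@0
Step 2: thread C executes C1 (x = x - 1). Shared: x=0 y=3 z=0. PCs: A@0 B@1 C@1
Step 3: thread C executes C2 (x = y). Shared: x=3 y=3 z=0. PCs: A@0 B@1 C@2
Step 4: thread B executes B2 (z = z - 3). Shared: x=3 y=3 z=-3. PCs: A@0 B@2 C@2
Step 5: thread C executes C3 (z = y). Shared: x=3 y=3 z=3. PCs: A@0 B@2 C@3
Step 6: thread A executes A1 (z = y). Shared: x=3 y=3 z=3. PCs: A@1 B@2 C@3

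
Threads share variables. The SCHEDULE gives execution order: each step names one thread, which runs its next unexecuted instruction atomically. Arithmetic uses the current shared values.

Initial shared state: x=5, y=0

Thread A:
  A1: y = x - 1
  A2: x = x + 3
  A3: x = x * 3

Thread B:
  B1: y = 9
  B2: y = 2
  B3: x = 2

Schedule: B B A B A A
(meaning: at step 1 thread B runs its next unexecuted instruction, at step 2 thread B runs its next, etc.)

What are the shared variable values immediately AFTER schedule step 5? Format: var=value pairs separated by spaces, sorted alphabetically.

Step 1: thread B executes B1 (y = 9). Shared: x=5 y=9. PCs: A@0 B@1
Step 2: thread B executes B2 (y = 2). Shared: x=5 y=2. PCs: A@0 B@2
Step 3: thread A executes A1 (y = x - 1). Shared: x=5 y=4. PCs: A@1 B@2
Step 4: thread B executes B3 (x = 2). Shared: x=2 y=4. PCs: A@1 B@3
Step 5: thread A executes A2 (x = x + 3). Shared: x=5 y=4. PCs: A@2 B@3

Answer: x=5 y=4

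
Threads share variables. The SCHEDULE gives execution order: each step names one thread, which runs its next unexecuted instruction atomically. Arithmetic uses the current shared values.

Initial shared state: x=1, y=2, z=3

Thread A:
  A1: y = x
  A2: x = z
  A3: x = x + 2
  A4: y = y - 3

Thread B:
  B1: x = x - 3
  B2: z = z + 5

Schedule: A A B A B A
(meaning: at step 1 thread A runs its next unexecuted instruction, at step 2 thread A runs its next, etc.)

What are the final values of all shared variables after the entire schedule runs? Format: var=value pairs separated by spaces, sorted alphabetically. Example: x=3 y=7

Answer: x=2 y=-2 z=8

Derivation:
Step 1: thread A executes A1 (y = x). Shared: x=1 y=1 z=3. PCs: A@1 B@0
Step 2: thread A executes A2 (x = z). Shared: x=3 y=1 z=3. PCs: A@2 B@0
Step 3: thread B executes B1 (x = x - 3). Shared: x=0 y=1 z=3. PCs: A@2 B@1
Step 4: thread A executes A3 (x = x + 2). Shared: x=2 y=1 z=3. PCs: A@3 B@1
Step 5: thread B executes B2 (z = z + 5). Shared: x=2 y=1 z=8. PCs: A@3 B@2
Step 6: thread A executes A4 (y = y - 3). Shared: x=2 y=-2 z=8. PCs: A@4 B@2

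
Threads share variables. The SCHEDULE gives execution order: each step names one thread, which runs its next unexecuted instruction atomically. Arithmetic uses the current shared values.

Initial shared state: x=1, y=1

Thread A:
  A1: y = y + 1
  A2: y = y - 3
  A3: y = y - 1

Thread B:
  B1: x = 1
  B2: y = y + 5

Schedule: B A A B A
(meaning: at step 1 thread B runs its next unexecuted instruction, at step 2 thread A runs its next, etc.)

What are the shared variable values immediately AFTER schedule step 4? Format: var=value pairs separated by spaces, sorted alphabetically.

Step 1: thread B executes B1 (x = 1). Shared: x=1 y=1. PCs: A@0 B@1
Step 2: thread A executes A1 (y = y + 1). Shared: x=1 y=2. PCs: A@1 B@1
Step 3: thread A executes A2 (y = y - 3). Shared: x=1 y=-1. PCs: A@2 B@1
Step 4: thread B executes B2 (y = y + 5). Shared: x=1 y=4. PCs: A@2 B@2

Answer: x=1 y=4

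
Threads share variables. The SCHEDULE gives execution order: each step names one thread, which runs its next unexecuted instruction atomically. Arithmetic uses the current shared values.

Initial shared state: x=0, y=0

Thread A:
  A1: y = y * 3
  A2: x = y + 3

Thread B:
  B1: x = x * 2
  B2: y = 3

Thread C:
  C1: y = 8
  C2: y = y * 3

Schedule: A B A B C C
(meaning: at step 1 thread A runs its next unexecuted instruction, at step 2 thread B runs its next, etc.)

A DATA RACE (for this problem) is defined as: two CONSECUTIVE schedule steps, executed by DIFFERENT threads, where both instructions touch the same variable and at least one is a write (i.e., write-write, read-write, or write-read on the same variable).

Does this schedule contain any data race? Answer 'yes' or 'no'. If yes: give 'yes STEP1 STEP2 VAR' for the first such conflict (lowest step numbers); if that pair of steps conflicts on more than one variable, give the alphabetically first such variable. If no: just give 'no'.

Answer: yes 2 3 x

Derivation:
Steps 1,2: A(r=y,w=y) vs B(r=x,w=x). No conflict.
Steps 2,3: B(x = x * 2) vs A(x = y + 3). RACE on x (W-W).
Steps 3,4: A(x = y + 3) vs B(y = 3). RACE on y (R-W).
Steps 4,5: B(y = 3) vs C(y = 8). RACE on y (W-W).
Steps 5,6: same thread (C). No race.
First conflict at steps 2,3.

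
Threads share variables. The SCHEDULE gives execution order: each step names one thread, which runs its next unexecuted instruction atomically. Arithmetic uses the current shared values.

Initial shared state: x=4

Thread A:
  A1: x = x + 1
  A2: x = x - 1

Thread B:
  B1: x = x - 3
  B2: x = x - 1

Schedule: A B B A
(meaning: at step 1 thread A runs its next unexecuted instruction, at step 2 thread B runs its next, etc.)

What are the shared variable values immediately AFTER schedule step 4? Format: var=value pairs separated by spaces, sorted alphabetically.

Step 1: thread A executes A1 (x = x + 1). Shared: x=5. PCs: A@1 B@0
Step 2: thread B executes B1 (x = x - 3). Shared: x=2. PCs: A@1 B@1
Step 3: thread B executes B2 (x = x - 1). Shared: x=1. PCs: A@1 B@2
Step 4: thread A executes A2 (x = x - 1). Shared: x=0. PCs: A@2 B@2

Answer: x=0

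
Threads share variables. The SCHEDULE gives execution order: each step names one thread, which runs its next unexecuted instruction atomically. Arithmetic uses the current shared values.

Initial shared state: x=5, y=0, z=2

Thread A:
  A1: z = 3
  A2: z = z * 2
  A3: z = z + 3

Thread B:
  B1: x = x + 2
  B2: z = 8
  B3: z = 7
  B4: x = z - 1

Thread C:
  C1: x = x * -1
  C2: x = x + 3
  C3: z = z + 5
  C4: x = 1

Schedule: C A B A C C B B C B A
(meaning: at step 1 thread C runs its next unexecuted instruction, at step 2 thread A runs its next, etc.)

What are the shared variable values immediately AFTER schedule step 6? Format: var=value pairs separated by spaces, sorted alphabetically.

Step 1: thread C executes C1 (x = x * -1). Shared: x=-5 y=0 z=2. PCs: A@0 B@0 C@1
Step 2: thread A executes A1 (z = 3). Shared: x=-5 y=0 z=3. PCs: A@1 B@0 C@1
Step 3: thread B executes B1 (x = x + 2). Shared: x=-3 y=0 z=3. PCs: A@1 B@1 C@1
Step 4: thread A executes A2 (z = z * 2). Shared: x=-3 y=0 z=6. PCs: A@2 B@1 C@1
Step 5: thread C executes C2 (x = x + 3). Shared: x=0 y=0 z=6. PCs: A@2 B@1 C@2
Step 6: thread C executes C3 (z = z + 5). Shared: x=0 y=0 z=11. PCs: A@2 B@1 C@3

Answer: x=0 y=0 z=11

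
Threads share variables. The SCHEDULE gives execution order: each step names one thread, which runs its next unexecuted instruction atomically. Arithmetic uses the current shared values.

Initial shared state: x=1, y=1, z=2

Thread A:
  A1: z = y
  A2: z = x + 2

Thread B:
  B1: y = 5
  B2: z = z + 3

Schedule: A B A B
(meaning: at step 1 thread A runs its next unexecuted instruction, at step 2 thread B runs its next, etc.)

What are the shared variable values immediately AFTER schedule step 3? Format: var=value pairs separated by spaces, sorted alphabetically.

Answer: x=1 y=5 z=3

Derivation:
Step 1: thread A executes A1 (z = y). Shared: x=1 y=1 z=1. PCs: A@1 B@0
Step 2: thread B executes B1 (y = 5). Shared: x=1 y=5 z=1. PCs: A@1 B@1
Step 3: thread A executes A2 (z = x + 2). Shared: x=1 y=5 z=3. PCs: A@2 B@1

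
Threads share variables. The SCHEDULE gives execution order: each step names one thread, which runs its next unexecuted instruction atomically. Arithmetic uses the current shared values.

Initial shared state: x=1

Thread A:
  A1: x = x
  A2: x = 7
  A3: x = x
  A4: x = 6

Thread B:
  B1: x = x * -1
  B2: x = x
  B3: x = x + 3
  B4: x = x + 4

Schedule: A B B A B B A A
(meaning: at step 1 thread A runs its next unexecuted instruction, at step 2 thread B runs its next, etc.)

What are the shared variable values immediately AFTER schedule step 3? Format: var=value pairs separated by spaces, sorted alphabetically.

Answer: x=-1

Derivation:
Step 1: thread A executes A1 (x = x). Shared: x=1. PCs: A@1 B@0
Step 2: thread B executes B1 (x = x * -1). Shared: x=-1. PCs: A@1 B@1
Step 3: thread B executes B2 (x = x). Shared: x=-1. PCs: A@1 B@2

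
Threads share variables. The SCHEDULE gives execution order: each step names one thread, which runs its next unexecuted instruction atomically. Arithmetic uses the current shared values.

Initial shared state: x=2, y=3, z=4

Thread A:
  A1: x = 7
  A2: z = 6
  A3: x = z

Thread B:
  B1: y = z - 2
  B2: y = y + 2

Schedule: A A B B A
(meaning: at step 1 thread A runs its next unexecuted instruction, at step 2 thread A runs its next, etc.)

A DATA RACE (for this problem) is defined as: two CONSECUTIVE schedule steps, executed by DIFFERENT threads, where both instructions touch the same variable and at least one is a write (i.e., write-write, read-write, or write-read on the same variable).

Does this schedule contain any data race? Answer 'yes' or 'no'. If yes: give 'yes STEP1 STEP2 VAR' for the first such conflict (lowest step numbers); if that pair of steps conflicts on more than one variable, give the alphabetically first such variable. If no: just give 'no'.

Answer: yes 2 3 z

Derivation:
Steps 1,2: same thread (A). No race.
Steps 2,3: A(z = 6) vs B(y = z - 2). RACE on z (W-R).
Steps 3,4: same thread (B). No race.
Steps 4,5: B(r=y,w=y) vs A(r=z,w=x). No conflict.
First conflict at steps 2,3.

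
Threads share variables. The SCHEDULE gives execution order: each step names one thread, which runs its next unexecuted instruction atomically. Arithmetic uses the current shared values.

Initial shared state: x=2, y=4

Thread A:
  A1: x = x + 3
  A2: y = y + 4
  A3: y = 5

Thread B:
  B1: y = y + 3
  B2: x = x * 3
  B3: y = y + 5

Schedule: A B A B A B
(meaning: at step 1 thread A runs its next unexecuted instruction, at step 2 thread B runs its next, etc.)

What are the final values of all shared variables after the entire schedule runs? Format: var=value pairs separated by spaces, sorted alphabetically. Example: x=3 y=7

Step 1: thread A executes A1 (x = x + 3). Shared: x=5 y=4. PCs: A@1 B@0
Step 2: thread B executes B1 (y = y + 3). Shared: x=5 y=7. PCs: A@1 B@1
Step 3: thread A executes A2 (y = y + 4). Shared: x=5 y=11. PCs: A@2 B@1
Step 4: thread B executes B2 (x = x * 3). Shared: x=15 y=11. PCs: A@2 B@2
Step 5: thread A executes A3 (y = 5). Shared: x=15 y=5. PCs: A@3 B@2
Step 6: thread B executes B3 (y = y + 5). Shared: x=15 y=10. PCs: A@3 B@3

Answer: x=15 y=10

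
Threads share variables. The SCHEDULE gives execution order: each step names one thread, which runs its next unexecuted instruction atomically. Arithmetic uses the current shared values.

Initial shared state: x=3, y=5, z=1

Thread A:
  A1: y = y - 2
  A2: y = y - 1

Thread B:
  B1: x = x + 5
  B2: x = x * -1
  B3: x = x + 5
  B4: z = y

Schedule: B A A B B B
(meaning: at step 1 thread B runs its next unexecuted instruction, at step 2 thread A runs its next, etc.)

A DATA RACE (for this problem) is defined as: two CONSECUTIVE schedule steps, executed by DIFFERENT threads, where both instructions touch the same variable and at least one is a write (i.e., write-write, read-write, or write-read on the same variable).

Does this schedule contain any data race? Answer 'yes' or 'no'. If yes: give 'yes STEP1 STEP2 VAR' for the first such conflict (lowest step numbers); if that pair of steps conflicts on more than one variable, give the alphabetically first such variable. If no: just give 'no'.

Answer: no

Derivation:
Steps 1,2: B(r=x,w=x) vs A(r=y,w=y). No conflict.
Steps 2,3: same thread (A). No race.
Steps 3,4: A(r=y,w=y) vs B(r=x,w=x). No conflict.
Steps 4,5: same thread (B). No race.
Steps 5,6: same thread (B). No race.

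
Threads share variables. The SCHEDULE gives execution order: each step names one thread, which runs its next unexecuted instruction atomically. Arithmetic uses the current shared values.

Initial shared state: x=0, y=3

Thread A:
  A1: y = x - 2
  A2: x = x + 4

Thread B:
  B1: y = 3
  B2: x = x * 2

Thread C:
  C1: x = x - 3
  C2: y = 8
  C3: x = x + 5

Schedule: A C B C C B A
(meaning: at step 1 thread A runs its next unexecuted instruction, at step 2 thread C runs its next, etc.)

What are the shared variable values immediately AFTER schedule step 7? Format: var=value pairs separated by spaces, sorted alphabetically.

Step 1: thread A executes A1 (y = x - 2). Shared: x=0 y=-2. PCs: A@1 B@0 C@0
Step 2: thread C executes C1 (x = x - 3). Shared: x=-3 y=-2. PCs: A@1 B@0 C@1
Step 3: thread B executes B1 (y = 3). Shared: x=-3 y=3. PCs: A@1 B@1 C@1
Step 4: thread C executes C2 (y = 8). Shared: x=-3 y=8. PCs: A@1 B@1 C@2
Step 5: thread C executes C3 (x = x + 5). Shared: x=2 y=8. PCs: A@1 B@1 C@3
Step 6: thread B executes B2 (x = x * 2). Shared: x=4 y=8. PCs: A@1 B@2 C@3
Step 7: thread A executes A2 (x = x + 4). Shared: x=8 y=8. PCs: A@2 B@2 C@3

Answer: x=8 y=8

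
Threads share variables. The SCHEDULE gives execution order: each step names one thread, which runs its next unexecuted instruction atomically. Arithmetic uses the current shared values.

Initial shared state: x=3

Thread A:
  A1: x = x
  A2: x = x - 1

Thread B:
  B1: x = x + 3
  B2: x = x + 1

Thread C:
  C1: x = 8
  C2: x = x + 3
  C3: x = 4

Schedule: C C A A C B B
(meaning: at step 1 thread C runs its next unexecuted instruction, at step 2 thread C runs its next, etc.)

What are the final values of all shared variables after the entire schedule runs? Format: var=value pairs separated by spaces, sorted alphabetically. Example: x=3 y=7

Step 1: thread C executes C1 (x = 8). Shared: x=8. PCs: A@0 B@0 C@1
Step 2: thread C executes C2 (x = x + 3). Shared: x=11. PCs: A@0 B@0 C@2
Step 3: thread A executes A1 (x = x). Shared: x=11. PCs: A@1 B@0 C@2
Step 4: thread A executes A2 (x = x - 1). Shared: x=10. PCs: A@2 B@0 C@2
Step 5: thread C executes C3 (x = 4). Shared: x=4. PCs: A@2 B@0 C@3
Step 6: thread B executes B1 (x = x + 3). Shared: x=7. PCs: A@2 B@1 C@3
Step 7: thread B executes B2 (x = x + 1). Shared: x=8. PCs: A@2 B@2 C@3

Answer: x=8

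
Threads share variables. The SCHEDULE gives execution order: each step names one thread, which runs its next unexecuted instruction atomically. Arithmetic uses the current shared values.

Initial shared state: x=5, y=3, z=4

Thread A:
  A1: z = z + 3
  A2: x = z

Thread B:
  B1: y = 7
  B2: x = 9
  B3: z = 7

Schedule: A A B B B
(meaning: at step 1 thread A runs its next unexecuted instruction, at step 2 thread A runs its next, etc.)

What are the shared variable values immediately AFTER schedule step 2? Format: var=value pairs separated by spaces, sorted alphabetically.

Step 1: thread A executes A1 (z = z + 3). Shared: x=5 y=3 z=7. PCs: A@1 B@0
Step 2: thread A executes A2 (x = z). Shared: x=7 y=3 z=7. PCs: A@2 B@0

Answer: x=7 y=3 z=7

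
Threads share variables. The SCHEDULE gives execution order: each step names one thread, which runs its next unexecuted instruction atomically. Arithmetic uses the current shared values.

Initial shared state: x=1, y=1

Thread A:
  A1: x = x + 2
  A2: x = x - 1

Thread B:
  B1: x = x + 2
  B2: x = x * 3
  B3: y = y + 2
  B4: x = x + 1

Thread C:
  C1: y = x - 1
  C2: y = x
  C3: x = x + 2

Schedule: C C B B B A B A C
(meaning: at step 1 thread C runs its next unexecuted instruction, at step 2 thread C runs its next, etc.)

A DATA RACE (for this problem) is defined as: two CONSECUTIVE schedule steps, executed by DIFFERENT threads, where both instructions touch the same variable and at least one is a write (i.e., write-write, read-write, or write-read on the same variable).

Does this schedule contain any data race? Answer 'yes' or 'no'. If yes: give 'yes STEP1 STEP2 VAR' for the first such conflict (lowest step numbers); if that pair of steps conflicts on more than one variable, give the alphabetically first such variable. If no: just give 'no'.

Answer: yes 2 3 x

Derivation:
Steps 1,2: same thread (C). No race.
Steps 2,3: C(y = x) vs B(x = x + 2). RACE on x (R-W).
Steps 3,4: same thread (B). No race.
Steps 4,5: same thread (B). No race.
Steps 5,6: B(r=y,w=y) vs A(r=x,w=x). No conflict.
Steps 6,7: A(x = x + 2) vs B(x = x + 1). RACE on x (W-W).
Steps 7,8: B(x = x + 1) vs A(x = x - 1). RACE on x (W-W).
Steps 8,9: A(x = x - 1) vs C(x = x + 2). RACE on x (W-W).
First conflict at steps 2,3.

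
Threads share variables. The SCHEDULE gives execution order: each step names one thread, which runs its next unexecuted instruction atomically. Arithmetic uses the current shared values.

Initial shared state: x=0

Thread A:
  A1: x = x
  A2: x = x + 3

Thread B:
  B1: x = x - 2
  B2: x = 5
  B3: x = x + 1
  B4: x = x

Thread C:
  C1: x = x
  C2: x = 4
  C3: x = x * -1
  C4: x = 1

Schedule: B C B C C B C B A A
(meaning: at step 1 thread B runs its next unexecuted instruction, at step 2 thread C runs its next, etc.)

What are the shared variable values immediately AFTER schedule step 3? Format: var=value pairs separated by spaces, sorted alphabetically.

Answer: x=5

Derivation:
Step 1: thread B executes B1 (x = x - 2). Shared: x=-2. PCs: A@0 B@1 C@0
Step 2: thread C executes C1 (x = x). Shared: x=-2. PCs: A@0 B@1 C@1
Step 3: thread B executes B2 (x = 5). Shared: x=5. PCs: A@0 B@2 C@1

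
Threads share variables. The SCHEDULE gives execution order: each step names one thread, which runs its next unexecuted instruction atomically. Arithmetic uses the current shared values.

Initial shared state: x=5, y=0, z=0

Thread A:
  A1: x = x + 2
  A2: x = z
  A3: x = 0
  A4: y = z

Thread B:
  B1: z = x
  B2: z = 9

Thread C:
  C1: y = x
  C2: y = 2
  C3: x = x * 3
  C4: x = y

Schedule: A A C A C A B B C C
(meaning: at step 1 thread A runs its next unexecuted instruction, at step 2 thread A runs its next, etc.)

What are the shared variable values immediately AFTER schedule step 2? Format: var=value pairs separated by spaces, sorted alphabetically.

Answer: x=0 y=0 z=0

Derivation:
Step 1: thread A executes A1 (x = x + 2). Shared: x=7 y=0 z=0. PCs: A@1 B@0 C@0
Step 2: thread A executes A2 (x = z). Shared: x=0 y=0 z=0. PCs: A@2 B@0 C@0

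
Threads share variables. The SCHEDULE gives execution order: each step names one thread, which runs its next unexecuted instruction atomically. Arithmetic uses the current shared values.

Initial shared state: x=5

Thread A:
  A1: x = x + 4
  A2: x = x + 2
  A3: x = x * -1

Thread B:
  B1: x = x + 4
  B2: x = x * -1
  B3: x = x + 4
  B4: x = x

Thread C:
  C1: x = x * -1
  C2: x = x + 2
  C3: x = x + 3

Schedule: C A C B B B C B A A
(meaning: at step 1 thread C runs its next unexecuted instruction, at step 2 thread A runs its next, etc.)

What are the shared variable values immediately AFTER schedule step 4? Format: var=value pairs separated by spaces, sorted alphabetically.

Answer: x=5

Derivation:
Step 1: thread C executes C1 (x = x * -1). Shared: x=-5. PCs: A@0 B@0 C@1
Step 2: thread A executes A1 (x = x + 4). Shared: x=-1. PCs: A@1 B@0 C@1
Step 3: thread C executes C2 (x = x + 2). Shared: x=1. PCs: A@1 B@0 C@2
Step 4: thread B executes B1 (x = x + 4). Shared: x=5. PCs: A@1 B@1 C@2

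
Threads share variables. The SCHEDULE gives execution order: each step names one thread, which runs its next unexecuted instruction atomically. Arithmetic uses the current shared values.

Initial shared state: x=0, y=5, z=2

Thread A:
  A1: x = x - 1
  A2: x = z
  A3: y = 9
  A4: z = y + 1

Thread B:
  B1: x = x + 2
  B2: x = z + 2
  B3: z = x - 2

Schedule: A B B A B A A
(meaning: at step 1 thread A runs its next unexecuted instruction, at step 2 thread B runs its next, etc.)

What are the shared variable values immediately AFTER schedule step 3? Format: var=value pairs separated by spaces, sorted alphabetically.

Answer: x=4 y=5 z=2

Derivation:
Step 1: thread A executes A1 (x = x - 1). Shared: x=-1 y=5 z=2. PCs: A@1 B@0
Step 2: thread B executes B1 (x = x + 2). Shared: x=1 y=5 z=2. PCs: A@1 B@1
Step 3: thread B executes B2 (x = z + 2). Shared: x=4 y=5 z=2. PCs: A@1 B@2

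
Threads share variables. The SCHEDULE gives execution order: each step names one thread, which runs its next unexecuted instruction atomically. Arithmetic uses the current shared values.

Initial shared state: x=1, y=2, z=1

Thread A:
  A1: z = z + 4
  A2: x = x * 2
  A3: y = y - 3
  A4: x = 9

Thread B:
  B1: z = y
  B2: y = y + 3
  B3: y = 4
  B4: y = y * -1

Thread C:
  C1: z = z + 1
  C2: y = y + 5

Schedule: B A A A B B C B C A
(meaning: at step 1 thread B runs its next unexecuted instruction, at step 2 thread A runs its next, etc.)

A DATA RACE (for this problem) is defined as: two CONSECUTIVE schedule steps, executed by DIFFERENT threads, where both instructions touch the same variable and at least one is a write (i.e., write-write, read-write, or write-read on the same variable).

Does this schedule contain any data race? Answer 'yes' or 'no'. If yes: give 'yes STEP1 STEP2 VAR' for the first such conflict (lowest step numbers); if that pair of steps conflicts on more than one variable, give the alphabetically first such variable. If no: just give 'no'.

Answer: yes 1 2 z

Derivation:
Steps 1,2: B(z = y) vs A(z = z + 4). RACE on z (W-W).
Steps 2,3: same thread (A). No race.
Steps 3,4: same thread (A). No race.
Steps 4,5: A(y = y - 3) vs B(y = y + 3). RACE on y (W-W).
Steps 5,6: same thread (B). No race.
Steps 6,7: B(r=-,w=y) vs C(r=z,w=z). No conflict.
Steps 7,8: C(r=z,w=z) vs B(r=y,w=y). No conflict.
Steps 8,9: B(y = y * -1) vs C(y = y + 5). RACE on y (W-W).
Steps 9,10: C(r=y,w=y) vs A(r=-,w=x). No conflict.
First conflict at steps 1,2.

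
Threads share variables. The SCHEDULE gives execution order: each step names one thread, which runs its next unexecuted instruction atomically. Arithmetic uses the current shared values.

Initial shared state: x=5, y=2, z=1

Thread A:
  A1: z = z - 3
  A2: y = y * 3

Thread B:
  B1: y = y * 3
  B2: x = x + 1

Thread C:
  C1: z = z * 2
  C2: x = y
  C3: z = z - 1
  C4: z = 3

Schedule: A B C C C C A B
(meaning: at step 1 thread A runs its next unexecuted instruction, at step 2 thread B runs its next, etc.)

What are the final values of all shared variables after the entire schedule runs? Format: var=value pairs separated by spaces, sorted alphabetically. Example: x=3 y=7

Step 1: thread A executes A1 (z = z - 3). Shared: x=5 y=2 z=-2. PCs: A@1 B@0 C@0
Step 2: thread B executes B1 (y = y * 3). Shared: x=5 y=6 z=-2. PCs: A@1 B@1 C@0
Step 3: thread C executes C1 (z = z * 2). Shared: x=5 y=6 z=-4. PCs: A@1 B@1 C@1
Step 4: thread C executes C2 (x = y). Shared: x=6 y=6 z=-4. PCs: A@1 B@1 C@2
Step 5: thread C executes C3 (z = z - 1). Shared: x=6 y=6 z=-5. PCs: A@1 B@1 C@3
Step 6: thread C executes C4 (z = 3). Shared: x=6 y=6 z=3. PCs: A@1 B@1 C@4
Step 7: thread A executes A2 (y = y * 3). Shared: x=6 y=18 z=3. PCs: A@2 B@1 C@4
Step 8: thread B executes B2 (x = x + 1). Shared: x=7 y=18 z=3. PCs: A@2 B@2 C@4

Answer: x=7 y=18 z=3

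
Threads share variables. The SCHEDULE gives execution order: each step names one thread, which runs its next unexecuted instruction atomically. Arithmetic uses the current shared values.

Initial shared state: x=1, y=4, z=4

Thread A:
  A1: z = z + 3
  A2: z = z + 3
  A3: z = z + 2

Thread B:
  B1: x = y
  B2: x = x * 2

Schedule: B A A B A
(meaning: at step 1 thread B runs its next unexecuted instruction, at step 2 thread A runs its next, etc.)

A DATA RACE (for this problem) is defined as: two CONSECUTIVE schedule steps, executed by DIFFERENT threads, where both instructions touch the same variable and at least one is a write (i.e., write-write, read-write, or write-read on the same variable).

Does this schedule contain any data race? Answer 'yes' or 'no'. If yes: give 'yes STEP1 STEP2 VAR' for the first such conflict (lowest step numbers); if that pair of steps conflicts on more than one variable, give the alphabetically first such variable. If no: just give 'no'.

Steps 1,2: B(r=y,w=x) vs A(r=z,w=z). No conflict.
Steps 2,3: same thread (A). No race.
Steps 3,4: A(r=z,w=z) vs B(r=x,w=x). No conflict.
Steps 4,5: B(r=x,w=x) vs A(r=z,w=z). No conflict.

Answer: no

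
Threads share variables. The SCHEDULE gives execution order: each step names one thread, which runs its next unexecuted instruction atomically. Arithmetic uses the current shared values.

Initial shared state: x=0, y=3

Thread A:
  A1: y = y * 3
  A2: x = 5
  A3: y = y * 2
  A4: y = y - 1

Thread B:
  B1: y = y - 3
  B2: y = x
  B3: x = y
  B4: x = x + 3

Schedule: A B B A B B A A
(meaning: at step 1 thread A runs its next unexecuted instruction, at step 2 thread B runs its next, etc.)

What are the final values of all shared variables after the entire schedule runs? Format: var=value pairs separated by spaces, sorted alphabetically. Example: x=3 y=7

Step 1: thread A executes A1 (y = y * 3). Shared: x=0 y=9. PCs: A@1 B@0
Step 2: thread B executes B1 (y = y - 3). Shared: x=0 y=6. PCs: A@1 B@1
Step 3: thread B executes B2 (y = x). Shared: x=0 y=0. PCs: A@1 B@2
Step 4: thread A executes A2 (x = 5). Shared: x=5 y=0. PCs: A@2 B@2
Step 5: thread B executes B3 (x = y). Shared: x=0 y=0. PCs: A@2 B@3
Step 6: thread B executes B4 (x = x + 3). Shared: x=3 y=0. PCs: A@2 B@4
Step 7: thread A executes A3 (y = y * 2). Shared: x=3 y=0. PCs: A@3 B@4
Step 8: thread A executes A4 (y = y - 1). Shared: x=3 y=-1. PCs: A@4 B@4

Answer: x=3 y=-1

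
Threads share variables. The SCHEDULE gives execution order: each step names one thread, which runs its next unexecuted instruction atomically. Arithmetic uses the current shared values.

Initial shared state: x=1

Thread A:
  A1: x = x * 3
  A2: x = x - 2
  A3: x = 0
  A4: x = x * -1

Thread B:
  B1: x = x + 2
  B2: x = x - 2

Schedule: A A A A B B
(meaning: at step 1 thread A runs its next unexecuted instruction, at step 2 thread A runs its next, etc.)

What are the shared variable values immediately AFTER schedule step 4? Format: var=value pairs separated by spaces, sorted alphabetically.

Answer: x=0

Derivation:
Step 1: thread A executes A1 (x = x * 3). Shared: x=3. PCs: A@1 B@0
Step 2: thread A executes A2 (x = x - 2). Shared: x=1. PCs: A@2 B@0
Step 3: thread A executes A3 (x = 0). Shared: x=0. PCs: A@3 B@0
Step 4: thread A executes A4 (x = x * -1). Shared: x=0. PCs: A@4 B@0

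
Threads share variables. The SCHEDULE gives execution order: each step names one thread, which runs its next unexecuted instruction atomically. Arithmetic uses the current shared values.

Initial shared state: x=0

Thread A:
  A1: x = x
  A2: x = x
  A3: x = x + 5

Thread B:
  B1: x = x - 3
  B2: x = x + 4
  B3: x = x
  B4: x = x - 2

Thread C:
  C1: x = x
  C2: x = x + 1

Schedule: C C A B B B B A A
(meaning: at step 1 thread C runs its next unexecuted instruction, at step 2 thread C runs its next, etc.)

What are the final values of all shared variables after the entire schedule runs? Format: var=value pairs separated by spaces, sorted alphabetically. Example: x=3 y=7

Answer: x=5

Derivation:
Step 1: thread C executes C1 (x = x). Shared: x=0. PCs: A@0 B@0 C@1
Step 2: thread C executes C2 (x = x + 1). Shared: x=1. PCs: A@0 B@0 C@2
Step 3: thread A executes A1 (x = x). Shared: x=1. PCs: A@1 B@0 C@2
Step 4: thread B executes B1 (x = x - 3). Shared: x=-2. PCs: A@1 B@1 C@2
Step 5: thread B executes B2 (x = x + 4). Shared: x=2. PCs: A@1 B@2 C@2
Step 6: thread B executes B3 (x = x). Shared: x=2. PCs: A@1 B@3 C@2
Step 7: thread B executes B4 (x = x - 2). Shared: x=0. PCs: A@1 B@4 C@2
Step 8: thread A executes A2 (x = x). Shared: x=0. PCs: A@2 B@4 C@2
Step 9: thread A executes A3 (x = x + 5). Shared: x=5. PCs: A@3 B@4 C@2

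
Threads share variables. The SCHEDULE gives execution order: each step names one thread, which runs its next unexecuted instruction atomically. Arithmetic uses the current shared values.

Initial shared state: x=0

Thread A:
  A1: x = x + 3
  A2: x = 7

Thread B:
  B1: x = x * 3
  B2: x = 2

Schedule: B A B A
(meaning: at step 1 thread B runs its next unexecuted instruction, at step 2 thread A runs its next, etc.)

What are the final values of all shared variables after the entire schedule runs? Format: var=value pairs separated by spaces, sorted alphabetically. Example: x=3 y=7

Answer: x=7

Derivation:
Step 1: thread B executes B1 (x = x * 3). Shared: x=0. PCs: A@0 B@1
Step 2: thread A executes A1 (x = x + 3). Shared: x=3. PCs: A@1 B@1
Step 3: thread B executes B2 (x = 2). Shared: x=2. PCs: A@1 B@2
Step 4: thread A executes A2 (x = 7). Shared: x=7. PCs: A@2 B@2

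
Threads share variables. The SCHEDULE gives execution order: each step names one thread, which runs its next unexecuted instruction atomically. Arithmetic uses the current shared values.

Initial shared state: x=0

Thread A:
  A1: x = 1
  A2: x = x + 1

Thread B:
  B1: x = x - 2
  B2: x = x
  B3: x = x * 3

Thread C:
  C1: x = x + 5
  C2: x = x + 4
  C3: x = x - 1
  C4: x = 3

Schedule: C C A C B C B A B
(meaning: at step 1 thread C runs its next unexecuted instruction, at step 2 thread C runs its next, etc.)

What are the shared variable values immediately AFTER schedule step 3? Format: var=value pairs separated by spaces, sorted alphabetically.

Answer: x=1

Derivation:
Step 1: thread C executes C1 (x = x + 5). Shared: x=5. PCs: A@0 B@0 C@1
Step 2: thread C executes C2 (x = x + 4). Shared: x=9. PCs: A@0 B@0 C@2
Step 3: thread A executes A1 (x = 1). Shared: x=1. PCs: A@1 B@0 C@2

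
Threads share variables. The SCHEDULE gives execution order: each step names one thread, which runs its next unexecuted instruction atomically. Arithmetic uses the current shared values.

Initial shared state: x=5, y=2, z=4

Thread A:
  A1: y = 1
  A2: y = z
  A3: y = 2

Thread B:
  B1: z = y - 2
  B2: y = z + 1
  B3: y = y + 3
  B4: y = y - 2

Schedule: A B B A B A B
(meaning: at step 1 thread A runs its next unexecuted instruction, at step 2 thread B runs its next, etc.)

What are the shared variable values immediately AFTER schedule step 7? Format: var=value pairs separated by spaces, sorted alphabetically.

Answer: x=5 y=0 z=-1

Derivation:
Step 1: thread A executes A1 (y = 1). Shared: x=5 y=1 z=4. PCs: A@1 B@0
Step 2: thread B executes B1 (z = y - 2). Shared: x=5 y=1 z=-1. PCs: A@1 B@1
Step 3: thread B executes B2 (y = z + 1). Shared: x=5 y=0 z=-1. PCs: A@1 B@2
Step 4: thread A executes A2 (y = z). Shared: x=5 y=-1 z=-1. PCs: A@2 B@2
Step 5: thread B executes B3 (y = y + 3). Shared: x=5 y=2 z=-1. PCs: A@2 B@3
Step 6: thread A executes A3 (y = 2). Shared: x=5 y=2 z=-1. PCs: A@3 B@3
Step 7: thread B executes B4 (y = y - 2). Shared: x=5 y=0 z=-1. PCs: A@3 B@4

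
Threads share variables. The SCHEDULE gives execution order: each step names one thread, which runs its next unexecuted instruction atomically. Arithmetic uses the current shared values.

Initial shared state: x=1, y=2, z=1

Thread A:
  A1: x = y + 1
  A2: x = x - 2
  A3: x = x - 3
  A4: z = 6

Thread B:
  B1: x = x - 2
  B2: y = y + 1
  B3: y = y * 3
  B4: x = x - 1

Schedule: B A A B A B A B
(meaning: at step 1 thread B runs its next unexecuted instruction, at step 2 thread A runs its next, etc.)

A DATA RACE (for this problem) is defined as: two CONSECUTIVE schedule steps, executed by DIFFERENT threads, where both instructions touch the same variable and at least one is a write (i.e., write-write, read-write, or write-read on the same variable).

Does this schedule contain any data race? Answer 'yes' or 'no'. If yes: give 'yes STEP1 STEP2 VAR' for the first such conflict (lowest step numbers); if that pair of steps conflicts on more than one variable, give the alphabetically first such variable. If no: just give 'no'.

Answer: yes 1 2 x

Derivation:
Steps 1,2: B(x = x - 2) vs A(x = y + 1). RACE on x (W-W).
Steps 2,3: same thread (A). No race.
Steps 3,4: A(r=x,w=x) vs B(r=y,w=y). No conflict.
Steps 4,5: B(r=y,w=y) vs A(r=x,w=x). No conflict.
Steps 5,6: A(r=x,w=x) vs B(r=y,w=y). No conflict.
Steps 6,7: B(r=y,w=y) vs A(r=-,w=z). No conflict.
Steps 7,8: A(r=-,w=z) vs B(r=x,w=x). No conflict.
First conflict at steps 1,2.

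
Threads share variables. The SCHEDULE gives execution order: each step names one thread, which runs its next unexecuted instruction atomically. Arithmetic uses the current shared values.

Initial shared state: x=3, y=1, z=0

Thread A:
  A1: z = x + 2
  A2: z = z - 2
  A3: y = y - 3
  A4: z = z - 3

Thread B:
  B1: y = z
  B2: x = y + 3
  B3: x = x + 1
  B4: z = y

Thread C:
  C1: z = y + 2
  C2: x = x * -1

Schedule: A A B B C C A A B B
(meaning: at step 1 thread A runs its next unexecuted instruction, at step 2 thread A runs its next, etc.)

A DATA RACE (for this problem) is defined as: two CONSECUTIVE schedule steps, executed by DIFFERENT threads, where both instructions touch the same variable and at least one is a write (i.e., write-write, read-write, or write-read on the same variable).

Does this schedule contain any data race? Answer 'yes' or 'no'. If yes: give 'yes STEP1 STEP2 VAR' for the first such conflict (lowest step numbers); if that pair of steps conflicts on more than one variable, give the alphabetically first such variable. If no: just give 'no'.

Answer: yes 2 3 z

Derivation:
Steps 1,2: same thread (A). No race.
Steps 2,3: A(z = z - 2) vs B(y = z). RACE on z (W-R).
Steps 3,4: same thread (B). No race.
Steps 4,5: B(r=y,w=x) vs C(r=y,w=z). No conflict.
Steps 5,6: same thread (C). No race.
Steps 6,7: C(r=x,w=x) vs A(r=y,w=y). No conflict.
Steps 7,8: same thread (A). No race.
Steps 8,9: A(r=z,w=z) vs B(r=x,w=x). No conflict.
Steps 9,10: same thread (B). No race.
First conflict at steps 2,3.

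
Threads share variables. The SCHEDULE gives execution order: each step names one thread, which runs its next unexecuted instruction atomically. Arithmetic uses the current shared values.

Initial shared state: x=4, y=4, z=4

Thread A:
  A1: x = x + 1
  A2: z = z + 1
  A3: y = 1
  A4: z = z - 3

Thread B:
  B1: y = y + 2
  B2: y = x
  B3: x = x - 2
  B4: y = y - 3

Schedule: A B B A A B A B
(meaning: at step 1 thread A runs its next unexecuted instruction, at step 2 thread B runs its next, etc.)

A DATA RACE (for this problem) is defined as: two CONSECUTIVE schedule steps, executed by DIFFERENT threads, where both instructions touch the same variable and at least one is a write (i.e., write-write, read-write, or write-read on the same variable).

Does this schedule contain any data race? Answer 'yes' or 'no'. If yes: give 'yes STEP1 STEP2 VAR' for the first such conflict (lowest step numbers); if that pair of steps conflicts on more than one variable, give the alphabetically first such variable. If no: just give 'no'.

Steps 1,2: A(r=x,w=x) vs B(r=y,w=y). No conflict.
Steps 2,3: same thread (B). No race.
Steps 3,4: B(r=x,w=y) vs A(r=z,w=z). No conflict.
Steps 4,5: same thread (A). No race.
Steps 5,6: A(r=-,w=y) vs B(r=x,w=x). No conflict.
Steps 6,7: B(r=x,w=x) vs A(r=z,w=z). No conflict.
Steps 7,8: A(r=z,w=z) vs B(r=y,w=y). No conflict.

Answer: no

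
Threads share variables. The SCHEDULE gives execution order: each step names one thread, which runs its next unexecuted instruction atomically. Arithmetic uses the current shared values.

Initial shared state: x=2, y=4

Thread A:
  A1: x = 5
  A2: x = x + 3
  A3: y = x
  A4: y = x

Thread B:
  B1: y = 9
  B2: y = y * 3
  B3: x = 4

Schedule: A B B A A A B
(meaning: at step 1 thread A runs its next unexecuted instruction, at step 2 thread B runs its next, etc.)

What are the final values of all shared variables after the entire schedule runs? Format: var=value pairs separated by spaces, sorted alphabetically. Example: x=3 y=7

Answer: x=4 y=8

Derivation:
Step 1: thread A executes A1 (x = 5). Shared: x=5 y=4. PCs: A@1 B@0
Step 2: thread B executes B1 (y = 9). Shared: x=5 y=9. PCs: A@1 B@1
Step 3: thread B executes B2 (y = y * 3). Shared: x=5 y=27. PCs: A@1 B@2
Step 4: thread A executes A2 (x = x + 3). Shared: x=8 y=27. PCs: A@2 B@2
Step 5: thread A executes A3 (y = x). Shared: x=8 y=8. PCs: A@3 B@2
Step 6: thread A executes A4 (y = x). Shared: x=8 y=8. PCs: A@4 B@2
Step 7: thread B executes B3 (x = 4). Shared: x=4 y=8. PCs: A@4 B@3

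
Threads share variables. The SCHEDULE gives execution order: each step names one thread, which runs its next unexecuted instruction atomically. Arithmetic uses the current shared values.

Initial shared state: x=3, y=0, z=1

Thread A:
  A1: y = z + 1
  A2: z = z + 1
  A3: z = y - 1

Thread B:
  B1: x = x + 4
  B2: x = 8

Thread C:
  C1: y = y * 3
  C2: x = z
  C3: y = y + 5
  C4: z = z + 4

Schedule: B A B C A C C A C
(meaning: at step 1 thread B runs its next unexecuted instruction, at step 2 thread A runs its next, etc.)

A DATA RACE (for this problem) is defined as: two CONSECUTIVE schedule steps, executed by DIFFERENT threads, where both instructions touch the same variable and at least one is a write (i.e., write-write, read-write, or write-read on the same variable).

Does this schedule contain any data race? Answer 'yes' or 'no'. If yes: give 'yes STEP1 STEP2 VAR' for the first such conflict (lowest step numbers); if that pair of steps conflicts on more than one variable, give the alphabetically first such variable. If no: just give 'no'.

Answer: yes 5 6 z

Derivation:
Steps 1,2: B(r=x,w=x) vs A(r=z,w=y). No conflict.
Steps 2,3: A(r=z,w=y) vs B(r=-,w=x). No conflict.
Steps 3,4: B(r=-,w=x) vs C(r=y,w=y). No conflict.
Steps 4,5: C(r=y,w=y) vs A(r=z,w=z). No conflict.
Steps 5,6: A(z = z + 1) vs C(x = z). RACE on z (W-R).
Steps 6,7: same thread (C). No race.
Steps 7,8: C(y = y + 5) vs A(z = y - 1). RACE on y (W-R).
Steps 8,9: A(z = y - 1) vs C(z = z + 4). RACE on z (W-W).
First conflict at steps 5,6.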